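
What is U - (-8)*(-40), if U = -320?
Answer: -640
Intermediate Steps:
U - (-8)*(-40) = -320 - (-8)*(-40) = -320 - 1*320 = -320 - 320 = -640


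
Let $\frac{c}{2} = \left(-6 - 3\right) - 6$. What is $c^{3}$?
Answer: $-27000$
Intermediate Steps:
$c = -30$ ($c = 2 \left(\left(-6 - 3\right) - 6\right) = 2 \left(-9 - 6\right) = 2 \left(-15\right) = -30$)
$c^{3} = \left(-30\right)^{3} = -27000$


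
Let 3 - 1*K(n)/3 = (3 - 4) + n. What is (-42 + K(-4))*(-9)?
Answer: 162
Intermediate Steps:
K(n) = 12 - 3*n (K(n) = 9 - 3*((3 - 4) + n) = 9 - 3*(-1 + n) = 9 + (3 - 3*n) = 12 - 3*n)
(-42 + K(-4))*(-9) = (-42 + (12 - 3*(-4)))*(-9) = (-42 + (12 + 12))*(-9) = (-42 + 24)*(-9) = -18*(-9) = 162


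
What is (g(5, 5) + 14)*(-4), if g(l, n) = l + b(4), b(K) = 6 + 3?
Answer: -112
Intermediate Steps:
b(K) = 9
g(l, n) = 9 + l (g(l, n) = l + 9 = 9 + l)
(g(5, 5) + 14)*(-4) = ((9 + 5) + 14)*(-4) = (14 + 14)*(-4) = 28*(-4) = -112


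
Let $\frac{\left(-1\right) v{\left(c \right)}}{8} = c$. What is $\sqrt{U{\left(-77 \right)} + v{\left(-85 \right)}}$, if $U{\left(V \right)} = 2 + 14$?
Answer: $2 \sqrt{174} \approx 26.382$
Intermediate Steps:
$U{\left(V \right)} = 16$
$v{\left(c \right)} = - 8 c$
$\sqrt{U{\left(-77 \right)} + v{\left(-85 \right)}} = \sqrt{16 - -680} = \sqrt{16 + 680} = \sqrt{696} = 2 \sqrt{174}$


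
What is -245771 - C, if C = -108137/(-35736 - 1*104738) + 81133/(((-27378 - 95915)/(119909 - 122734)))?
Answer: -4288831295608813/17319460882 ≈ -2.4763e+5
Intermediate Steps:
C = 32210075178791/17319460882 (C = -108137/(-35736 - 104738) + 81133/((-123293/(-2825))) = -108137/(-140474) + 81133/((-123293*(-1/2825))) = -108137*(-1/140474) + 81133/(123293/2825) = 108137/140474 + 81133*(2825/123293) = 108137/140474 + 229200725/123293 = 32210075178791/17319460882 ≈ 1859.8)
-245771 - C = -245771 - 1*32210075178791/17319460882 = -245771 - 32210075178791/17319460882 = -4288831295608813/17319460882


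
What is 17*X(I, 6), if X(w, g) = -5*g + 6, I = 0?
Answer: -408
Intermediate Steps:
X(w, g) = 6 - 5*g
17*X(I, 6) = 17*(6 - 5*6) = 17*(6 - 30) = 17*(-24) = -408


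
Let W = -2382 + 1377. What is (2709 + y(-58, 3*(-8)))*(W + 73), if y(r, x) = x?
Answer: -2502420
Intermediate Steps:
W = -1005
(2709 + y(-58, 3*(-8)))*(W + 73) = (2709 + 3*(-8))*(-1005 + 73) = (2709 - 24)*(-932) = 2685*(-932) = -2502420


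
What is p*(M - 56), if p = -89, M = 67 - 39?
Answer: 2492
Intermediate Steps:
M = 28
p*(M - 56) = -89*(28 - 56) = -89*(-28) = 2492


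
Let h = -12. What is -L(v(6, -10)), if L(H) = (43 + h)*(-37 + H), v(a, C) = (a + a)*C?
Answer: 4867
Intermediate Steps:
v(a, C) = 2*C*a (v(a, C) = (2*a)*C = 2*C*a)
L(H) = -1147 + 31*H (L(H) = (43 - 12)*(-37 + H) = 31*(-37 + H) = -1147 + 31*H)
-L(v(6, -10)) = -(-1147 + 31*(2*(-10)*6)) = -(-1147 + 31*(-120)) = -(-1147 - 3720) = -1*(-4867) = 4867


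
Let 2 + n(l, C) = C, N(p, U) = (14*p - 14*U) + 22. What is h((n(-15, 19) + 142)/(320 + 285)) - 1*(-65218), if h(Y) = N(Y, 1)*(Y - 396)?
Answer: 22179669664/366025 ≈ 60596.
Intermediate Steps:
N(p, U) = 22 - 14*U + 14*p (N(p, U) = (-14*U + 14*p) + 22 = 22 - 14*U + 14*p)
n(l, C) = -2 + C
h(Y) = (-396 + Y)*(8 + 14*Y) (h(Y) = (22 - 14*1 + 14*Y)*(Y - 396) = (22 - 14 + 14*Y)*(-396 + Y) = (8 + 14*Y)*(-396 + Y) = (-396 + Y)*(8 + 14*Y))
h((n(-15, 19) + 142)/(320 + 285)) - 1*(-65218) = 2*(-396 + ((-2 + 19) + 142)/(320 + 285))*(4 + 7*(((-2 + 19) + 142)/(320 + 285))) - 1*(-65218) = 2*(-396 + (17 + 142)/605)*(4 + 7*((17 + 142)/605)) + 65218 = 2*(-396 + 159*(1/605))*(4 + 7*(159*(1/605))) + 65218 = 2*(-396 + 159/605)*(4 + 7*(159/605)) + 65218 = 2*(-239421/605)*(4 + 1113/605) + 65218 = 2*(-239421/605)*(3533/605) + 65218 = -1691748786/366025 + 65218 = 22179669664/366025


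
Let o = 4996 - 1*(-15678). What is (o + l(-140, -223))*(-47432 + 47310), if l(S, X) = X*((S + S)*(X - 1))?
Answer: 1703838092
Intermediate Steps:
o = 20674 (o = 4996 + 15678 = 20674)
l(S, X) = 2*S*X*(-1 + X) (l(S, X) = X*((2*S)*(-1 + X)) = X*(2*S*(-1 + X)) = 2*S*X*(-1 + X))
(o + l(-140, -223))*(-47432 + 47310) = (20674 + 2*(-140)*(-223)*(-1 - 223))*(-47432 + 47310) = (20674 + 2*(-140)*(-223)*(-224))*(-122) = (20674 - 13986560)*(-122) = -13965886*(-122) = 1703838092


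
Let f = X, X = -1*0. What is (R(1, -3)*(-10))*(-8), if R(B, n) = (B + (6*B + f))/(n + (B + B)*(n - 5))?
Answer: -560/19 ≈ -29.474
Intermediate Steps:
X = 0
f = 0
R(B, n) = 7*B/(n + 2*B*(-5 + n)) (R(B, n) = (B + (6*B + 0))/(n + (B + B)*(n - 5)) = (B + 6*B)/(n + (2*B)*(-5 + n)) = (7*B)/(n + 2*B*(-5 + n)) = 7*B/(n + 2*B*(-5 + n)))
(R(1, -3)*(-10))*(-8) = ((7*1/(-3 - 10*1 + 2*1*(-3)))*(-10))*(-8) = ((7*1/(-3 - 10 - 6))*(-10))*(-8) = ((7*1/(-19))*(-10))*(-8) = ((7*1*(-1/19))*(-10))*(-8) = -7/19*(-10)*(-8) = (70/19)*(-8) = -560/19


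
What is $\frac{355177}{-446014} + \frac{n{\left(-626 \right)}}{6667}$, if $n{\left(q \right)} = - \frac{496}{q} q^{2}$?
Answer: $\frac{136117597885}{2973575338} \approx 45.776$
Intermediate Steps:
$n{\left(q \right)} = - 496 q$
$\frac{355177}{-446014} + \frac{n{\left(-626 \right)}}{6667} = \frac{355177}{-446014} + \frac{\left(-496\right) \left(-626\right)}{6667} = 355177 \left(- \frac{1}{446014}\right) + 310496 \cdot \frac{1}{6667} = - \frac{355177}{446014} + \frac{310496}{6667} = \frac{136117597885}{2973575338}$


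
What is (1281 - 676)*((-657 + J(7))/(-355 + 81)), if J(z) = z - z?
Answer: 397485/274 ≈ 1450.7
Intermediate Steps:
J(z) = 0
(1281 - 676)*((-657 + J(7))/(-355 + 81)) = (1281 - 676)*((-657 + 0)/(-355 + 81)) = 605*(-657/(-274)) = 605*(-657*(-1/274)) = 605*(657/274) = 397485/274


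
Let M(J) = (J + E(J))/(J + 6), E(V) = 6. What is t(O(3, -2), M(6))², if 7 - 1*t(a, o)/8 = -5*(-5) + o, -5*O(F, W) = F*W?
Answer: 23104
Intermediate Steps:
O(F, W) = -F*W/5
M(J) = 1 (M(J) = (J + 6)/(J + 6) = (6 + J)/(6 + J) = 1)
t(a, o) = -144 - 8*o (t(a, o) = 56 - 8*(-5*(-5) + o) = 56 - 8*(25 + o) = 56 + (-200 - 8*o) = -144 - 8*o)
t(O(3, -2), M(6))² = (-144 - 8*1)² = (-144 - 8)² = (-152)² = 23104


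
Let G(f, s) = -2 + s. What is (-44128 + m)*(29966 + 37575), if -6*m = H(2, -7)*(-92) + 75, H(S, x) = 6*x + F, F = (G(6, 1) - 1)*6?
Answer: -6074434917/2 ≈ -3.0372e+9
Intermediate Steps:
F = -12 (F = ((-2 + 1) - 1)*6 = (-1 - 1)*6 = -2*6 = -12)
H(S, x) = -12 + 6*x (H(S, x) = 6*x - 12 = -12 + 6*x)
m = -1681/2 (m = -((-12 + 6*(-7))*(-92) + 75)/6 = -((-12 - 42)*(-92) + 75)/6 = -(-54*(-92) + 75)/6 = -(4968 + 75)/6 = -⅙*5043 = -1681/2 ≈ -840.50)
(-44128 + m)*(29966 + 37575) = (-44128 - 1681/2)*(29966 + 37575) = -89937/2*67541 = -6074434917/2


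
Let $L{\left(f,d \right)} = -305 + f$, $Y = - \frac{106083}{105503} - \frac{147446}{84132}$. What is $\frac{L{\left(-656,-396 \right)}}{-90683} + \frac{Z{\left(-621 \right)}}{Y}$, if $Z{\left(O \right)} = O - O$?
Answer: $\frac{961}{90683} \approx 0.010597$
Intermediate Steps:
$Y = - \frac{12240485147}{4438089198}$ ($Y = \left(-106083\right) \frac{1}{105503} - \frac{73723}{42066} = - \frac{106083}{105503} - \frac{73723}{42066} = - \frac{12240485147}{4438089198} \approx -2.7581$)
$Z{\left(O \right)} = 0$
$\frac{L{\left(-656,-396 \right)}}{-90683} + \frac{Z{\left(-621 \right)}}{Y} = \frac{-305 - 656}{-90683} + \frac{0}{- \frac{12240485147}{4438089198}} = \left(-961\right) \left(- \frac{1}{90683}\right) + 0 \left(- \frac{4438089198}{12240485147}\right) = \frac{961}{90683} + 0 = \frac{961}{90683}$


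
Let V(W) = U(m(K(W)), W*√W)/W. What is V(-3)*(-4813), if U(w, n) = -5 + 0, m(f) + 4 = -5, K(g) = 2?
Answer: -24065/3 ≈ -8021.7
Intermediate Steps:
m(f) = -9 (m(f) = -4 - 5 = -9)
U(w, n) = -5
V(W) = -5/W
V(-3)*(-4813) = -5/(-3)*(-4813) = -5*(-⅓)*(-4813) = (5/3)*(-4813) = -24065/3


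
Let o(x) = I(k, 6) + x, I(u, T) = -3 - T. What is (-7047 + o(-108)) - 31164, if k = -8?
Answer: -38328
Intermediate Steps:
o(x) = -9 + x (o(x) = (-3 - 1*6) + x = (-3 - 6) + x = -9 + x)
(-7047 + o(-108)) - 31164 = (-7047 + (-9 - 108)) - 31164 = (-7047 - 117) - 31164 = -7164 - 31164 = -38328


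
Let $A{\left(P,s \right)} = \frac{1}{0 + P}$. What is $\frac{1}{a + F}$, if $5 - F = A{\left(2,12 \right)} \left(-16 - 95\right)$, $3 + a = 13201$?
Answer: $\frac{2}{26517} \approx 7.5423 \cdot 10^{-5}$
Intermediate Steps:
$a = 13198$ ($a = -3 + 13201 = 13198$)
$A{\left(P,s \right)} = \frac{1}{P}$
$F = \frac{121}{2}$ ($F = 5 - \frac{-16 - 95}{2} = 5 - \frac{1}{2} \left(-111\right) = 5 - - \frac{111}{2} = 5 + \frac{111}{2} = \frac{121}{2} \approx 60.5$)
$\frac{1}{a + F} = \frac{1}{13198 + \frac{121}{2}} = \frac{1}{\frac{26517}{2}} = \frac{2}{26517}$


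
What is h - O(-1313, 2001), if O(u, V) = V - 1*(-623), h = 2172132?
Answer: 2169508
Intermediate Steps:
O(u, V) = 623 + V (O(u, V) = V + 623 = 623 + V)
h - O(-1313, 2001) = 2172132 - (623 + 2001) = 2172132 - 1*2624 = 2172132 - 2624 = 2169508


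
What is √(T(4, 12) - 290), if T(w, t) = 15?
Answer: 5*I*√11 ≈ 16.583*I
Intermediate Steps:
√(T(4, 12) - 290) = √(15 - 290) = √(-275) = 5*I*√11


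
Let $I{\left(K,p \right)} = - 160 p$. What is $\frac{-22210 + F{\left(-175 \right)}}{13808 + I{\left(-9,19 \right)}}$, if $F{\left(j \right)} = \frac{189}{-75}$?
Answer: $- \frac{555313}{269200} \approx -2.0628$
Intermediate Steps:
$F{\left(j \right)} = - \frac{63}{25}$ ($F{\left(j \right)} = 189 \left(- \frac{1}{75}\right) = - \frac{63}{25}$)
$\frac{-22210 + F{\left(-175 \right)}}{13808 + I{\left(-9,19 \right)}} = \frac{-22210 - \frac{63}{25}}{13808 - 3040} = - \frac{555313}{25 \left(13808 - 3040\right)} = - \frac{555313}{25 \cdot 10768} = \left(- \frac{555313}{25}\right) \frac{1}{10768} = - \frac{555313}{269200}$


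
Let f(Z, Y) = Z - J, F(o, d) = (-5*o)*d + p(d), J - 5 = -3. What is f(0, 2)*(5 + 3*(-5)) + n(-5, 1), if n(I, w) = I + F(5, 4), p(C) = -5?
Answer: -90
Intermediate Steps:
J = 2 (J = 5 - 3 = 2)
F(o, d) = -5 - 5*d*o (F(o, d) = (-5*o)*d - 5 = -5*d*o - 5 = -5 - 5*d*o)
f(Z, Y) = -2 + Z (f(Z, Y) = Z - 1*2 = Z - 2 = -2 + Z)
n(I, w) = -105 + I (n(I, w) = I + (-5 - 5*4*5) = I + (-5 - 100) = I - 105 = -105 + I)
f(0, 2)*(5 + 3*(-5)) + n(-5, 1) = (-2 + 0)*(5 + 3*(-5)) + (-105 - 5) = -2*(5 - 15) - 110 = -2*(-10) - 110 = 20 - 110 = -90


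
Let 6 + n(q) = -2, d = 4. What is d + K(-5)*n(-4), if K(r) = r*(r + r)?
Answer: -396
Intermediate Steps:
K(r) = 2*r**2 (K(r) = r*(2*r) = 2*r**2)
n(q) = -8 (n(q) = -6 - 2 = -8)
d + K(-5)*n(-4) = 4 + (2*(-5)**2)*(-8) = 4 + (2*25)*(-8) = 4 + 50*(-8) = 4 - 400 = -396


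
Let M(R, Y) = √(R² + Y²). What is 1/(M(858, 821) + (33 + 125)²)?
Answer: 24964/621791091 - √1410205/621791091 ≈ 3.8239e-5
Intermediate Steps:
1/(M(858, 821) + (33 + 125)²) = 1/(√(858² + 821²) + (33 + 125)²) = 1/(√(736164 + 674041) + 158²) = 1/(√1410205 + 24964) = 1/(24964 + √1410205)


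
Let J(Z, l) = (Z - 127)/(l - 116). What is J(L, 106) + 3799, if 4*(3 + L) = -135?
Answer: 30523/8 ≈ 3815.4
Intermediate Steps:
L = -147/4 (L = -3 + (¼)*(-135) = -3 - 135/4 = -147/4 ≈ -36.750)
J(Z, l) = (-127 + Z)/(-116 + l)
J(L, 106) + 3799 = (-127 - 147/4)/(-116 + 106) + 3799 = -655/4/(-10) + 3799 = -⅒*(-655/4) + 3799 = 131/8 + 3799 = 30523/8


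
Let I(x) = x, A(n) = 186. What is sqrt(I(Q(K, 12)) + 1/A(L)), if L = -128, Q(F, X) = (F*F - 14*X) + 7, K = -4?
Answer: I*sqrt(5016234)/186 ≈ 12.041*I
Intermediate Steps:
Q(F, X) = 7 + F**2 - 14*X (Q(F, X) = (F**2 - 14*X) + 7 = 7 + F**2 - 14*X)
sqrt(I(Q(K, 12)) + 1/A(L)) = sqrt((7 + (-4)**2 - 14*12) + 1/186) = sqrt((7 + 16 - 168) + 1/186) = sqrt(-145 + 1/186) = sqrt(-26969/186) = I*sqrt(5016234)/186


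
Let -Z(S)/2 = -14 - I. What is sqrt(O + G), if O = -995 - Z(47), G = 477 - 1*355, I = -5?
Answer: 9*I*sqrt(11) ≈ 29.85*I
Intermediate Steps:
Z(S) = 18 (Z(S) = -2*(-14 - 1*(-5)) = -2*(-14 + 5) = -2*(-9) = 18)
G = 122 (G = 477 - 355 = 122)
O = -1013 (O = -995 - 1*18 = -995 - 18 = -1013)
sqrt(O + G) = sqrt(-1013 + 122) = sqrt(-891) = 9*I*sqrt(11)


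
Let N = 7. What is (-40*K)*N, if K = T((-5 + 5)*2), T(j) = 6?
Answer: -1680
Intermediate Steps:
K = 6
(-40*K)*N = -40*6*7 = -240*7 = -1680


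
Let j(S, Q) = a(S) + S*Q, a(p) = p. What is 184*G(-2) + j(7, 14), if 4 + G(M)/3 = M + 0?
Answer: -3207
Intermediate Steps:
G(M) = -12 + 3*M (G(M) = -12 + 3*(M + 0) = -12 + 3*M)
j(S, Q) = S + Q*S (j(S, Q) = S + S*Q = S + Q*S)
184*G(-2) + j(7, 14) = 184*(-12 + 3*(-2)) + 7*(1 + 14) = 184*(-12 - 6) + 7*15 = 184*(-18) + 105 = -3312 + 105 = -3207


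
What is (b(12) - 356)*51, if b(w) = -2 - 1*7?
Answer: -18615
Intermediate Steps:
b(w) = -9 (b(w) = -2 - 7 = -9)
(b(12) - 356)*51 = (-9 - 356)*51 = -365*51 = -18615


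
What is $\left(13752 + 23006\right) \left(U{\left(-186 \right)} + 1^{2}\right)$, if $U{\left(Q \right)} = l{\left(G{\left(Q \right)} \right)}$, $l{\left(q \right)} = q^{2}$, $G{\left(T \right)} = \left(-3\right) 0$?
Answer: $36758$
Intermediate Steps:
$G{\left(T \right)} = 0$
$U{\left(Q \right)} = 0$ ($U{\left(Q \right)} = 0^{2} = 0$)
$\left(13752 + 23006\right) \left(U{\left(-186 \right)} + 1^{2}\right) = \left(13752 + 23006\right) \left(0 + 1^{2}\right) = 36758 \left(0 + 1\right) = 36758 \cdot 1 = 36758$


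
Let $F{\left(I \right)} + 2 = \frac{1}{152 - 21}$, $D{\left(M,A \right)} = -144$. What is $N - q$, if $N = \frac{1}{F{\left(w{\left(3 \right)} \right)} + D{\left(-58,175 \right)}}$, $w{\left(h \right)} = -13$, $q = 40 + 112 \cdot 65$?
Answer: $- \frac{139995131}{19125} \approx -7320.0$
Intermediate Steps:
$q = 7320$ ($q = 40 + 7280 = 7320$)
$F{\left(I \right)} = - \frac{261}{131}$ ($F{\left(I \right)} = -2 + \frac{1}{152 - 21} = -2 + \frac{1}{131} = - \frac{261}{131}$)
$N = - \frac{131}{19125}$ ($N = \frac{1}{- \frac{261}{131} - 144} = \frac{1}{- \frac{19125}{131}} = - \frac{131}{19125} \approx -0.0068497$)
$N - q = - \frac{131}{19125} - 7320 = - \frac{139995131}{19125}$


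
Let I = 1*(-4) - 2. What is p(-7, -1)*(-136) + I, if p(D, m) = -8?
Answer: 1082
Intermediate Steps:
I = -6 (I = -4 - 2 = -6)
p(-7, -1)*(-136) + I = -8*(-136) - 6 = 1088 - 6 = 1082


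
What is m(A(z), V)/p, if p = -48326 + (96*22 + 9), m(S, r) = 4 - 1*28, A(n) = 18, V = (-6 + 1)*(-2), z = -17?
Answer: 24/46205 ≈ 0.00051942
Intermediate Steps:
V = 10 (V = -5*(-2) = 10)
m(S, r) = -24 (m(S, r) = 4 - 28 = -24)
p = -46205 (p = -48326 + (2112 + 9) = -48326 + 2121 = -46205)
m(A(z), V)/p = -24/(-46205) = -24*(-1/46205) = 24/46205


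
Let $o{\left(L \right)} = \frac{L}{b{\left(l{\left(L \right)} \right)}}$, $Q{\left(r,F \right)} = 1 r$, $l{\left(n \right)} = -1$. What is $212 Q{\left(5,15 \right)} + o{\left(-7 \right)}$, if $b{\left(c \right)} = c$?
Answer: $1067$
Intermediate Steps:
$Q{\left(r,F \right)} = r$
$o{\left(L \right)} = - L$ ($o{\left(L \right)} = \frac{L}{-1} = L \left(-1\right) = - L$)
$212 Q{\left(5,15 \right)} + o{\left(-7 \right)} = 212 \cdot 5 - -7 = 1060 + 7 = 1067$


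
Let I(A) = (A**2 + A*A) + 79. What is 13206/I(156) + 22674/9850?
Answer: 617729637/240098675 ≈ 2.5728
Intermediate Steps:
I(A) = 79 + 2*A**2 (I(A) = (A**2 + A**2) + 79 = 2*A**2 + 79 = 79 + 2*A**2)
13206/I(156) + 22674/9850 = 13206/(79 + 2*156**2) + 22674/9850 = 13206/(79 + 2*24336) + 22674*(1/9850) = 13206/(79 + 48672) + 11337/4925 = 13206/48751 + 11337/4925 = 617729637/240098675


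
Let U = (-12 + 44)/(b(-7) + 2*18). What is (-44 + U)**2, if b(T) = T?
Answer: 1547536/841 ≈ 1840.1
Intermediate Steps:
U = 32/29 (U = (-12 + 44)/(-7 + 2*18) = 32/(-7 + 36) = 32/29 ≈ 1.1034)
(-44 + U)**2 = (-44 + 32/29)**2 = (-1244/29)**2 = 1547536/841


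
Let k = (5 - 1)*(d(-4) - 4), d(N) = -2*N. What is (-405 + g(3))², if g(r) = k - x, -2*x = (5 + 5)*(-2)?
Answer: 159201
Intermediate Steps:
k = 16 (k = (5 - 1)*(-2*(-4) - 4) = 4*(8 - 4) = 4*4 = 16)
x = 10 (x = -(5 + 5)*(-2)/2 = -5*(-2) = -½*(-20) = 10)
g(r) = 6 (g(r) = 16 - 1*10 = 16 - 10 = 6)
(-405 + g(3))² = (-405 + 6)² = (-399)² = 159201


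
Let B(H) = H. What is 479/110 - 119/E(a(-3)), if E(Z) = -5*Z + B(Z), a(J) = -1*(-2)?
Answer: 8461/440 ≈ 19.230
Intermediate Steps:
a(J) = 2
E(Z) = -4*Z (E(Z) = -5*Z + Z = -4*Z)
479/110 - 119/E(a(-3)) = 479/110 - 119/((-4*2)) = 479*(1/110) - 119/(-8) = 479/110 - 119*(-⅛) = 479/110 + 119/8 = 8461/440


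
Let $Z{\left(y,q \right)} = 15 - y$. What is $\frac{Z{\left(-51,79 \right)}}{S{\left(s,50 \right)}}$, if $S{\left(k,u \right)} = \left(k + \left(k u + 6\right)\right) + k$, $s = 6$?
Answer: $\frac{11}{53} \approx 0.20755$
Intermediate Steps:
$S{\left(k,u \right)} = 6 + 2 k + k u$ ($S{\left(k,u \right)} = \left(k + \left(6 + k u\right)\right) + k = \left(6 + k + k u\right) + k = 6 + 2 k + k u$)
$\frac{Z{\left(-51,79 \right)}}{S{\left(s,50 \right)}} = \frac{15 - -51}{6 + 2 \cdot 6 + 6 \cdot 50} = \frac{15 + 51}{6 + 12 + 300} = \frac{66}{318} = 66 \cdot \frac{1}{318} = \frac{11}{53}$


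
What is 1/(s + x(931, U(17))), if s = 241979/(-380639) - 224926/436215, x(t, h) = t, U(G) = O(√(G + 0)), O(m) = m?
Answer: 12772341645/11876344650172 ≈ 0.0010754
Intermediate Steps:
U(G) = √G (U(G) = √(G + 0) = √G)
s = -14705421323/12772341645 (s = 241979*(-1/380639) - 224926*1/436215 = -241979/380639 - 17302/33555 = -14705421323/12772341645 ≈ -1.1513)
1/(s + x(931, U(17))) = 1/(-14705421323/12772341645 + 931) = 1/(11876344650172/12772341645) = 12772341645/11876344650172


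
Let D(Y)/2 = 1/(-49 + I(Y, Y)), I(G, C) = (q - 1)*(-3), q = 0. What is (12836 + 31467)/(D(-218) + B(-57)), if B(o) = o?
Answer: -1018969/1312 ≈ -776.65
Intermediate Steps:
I(G, C) = 3 (I(G, C) = (0 - 1)*(-3) = -1*(-3) = 3)
D(Y) = -1/23 (D(Y) = 2/(-49 + 3) = 2/(-46) = 2*(-1/46) = -1/23)
(12836 + 31467)/(D(-218) + B(-57)) = (12836 + 31467)/(-1/23 - 57) = 44303/(-1312/23) = 44303*(-23/1312) = -1018969/1312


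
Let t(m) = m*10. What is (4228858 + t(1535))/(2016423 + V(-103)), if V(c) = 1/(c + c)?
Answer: 874306848/415383137 ≈ 2.1048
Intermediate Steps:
t(m) = 10*m
V(c) = 1/(2*c)
(4228858 + t(1535))/(2016423 + V(-103)) = (4228858 + 10*1535)/(2016423 + (1/2)/(-103)) = (4228858 + 15350)/(2016423 + (1/2)*(-1/103)) = 4244208/(2016423 - 1/206) = 4244208/(415383137/206) = 4244208*(206/415383137) = 874306848/415383137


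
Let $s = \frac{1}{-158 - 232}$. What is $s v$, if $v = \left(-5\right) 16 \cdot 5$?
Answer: $\frac{40}{39} \approx 1.0256$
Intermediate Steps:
$s = - \frac{1}{390}$ ($s = \frac{1}{-390} = - \frac{1}{390} \approx -0.0025641$)
$v = -400$ ($v = \left(-80\right) 5 = -400$)
$s v = \left(- \frac{1}{390}\right) \left(-400\right) = \frac{40}{39}$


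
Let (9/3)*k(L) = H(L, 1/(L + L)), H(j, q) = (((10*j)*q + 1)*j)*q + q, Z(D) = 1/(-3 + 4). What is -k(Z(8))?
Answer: -7/6 ≈ -1.1667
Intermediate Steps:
Z(D) = 1 (Z(D) = 1/1 = 1)
H(j, q) = q + j*q*(1 + 10*j*q) (H(j, q) = ((10*j*q + 1)*j)*q + q = ((1 + 10*j*q)*j)*q + q = (j*(1 + 10*j*q))*q + q = j*q*(1 + 10*j*q) + q = q + j*q*(1 + 10*j*q))
k(L) = (1 + 6*L)/(6*L) (k(L) = ((1 + L + 10*L²/(L + L))/(L + L))/3 = ((1 + L + 10*L²/((2*L)))/((2*L)))/3 = ((1/(2*L))*(1 + L + 10*(1/(2*L))*L²))/3 = ((1/(2*L))*(1 + L + 5*L))/3 = ((1/(2*L))*(1 + 6*L))/3 = ((1 + 6*L)/(2*L))/3 = (1 + 6*L)/(6*L))
-k(Z(8)) = -(⅙ + 1)/1 = -7/6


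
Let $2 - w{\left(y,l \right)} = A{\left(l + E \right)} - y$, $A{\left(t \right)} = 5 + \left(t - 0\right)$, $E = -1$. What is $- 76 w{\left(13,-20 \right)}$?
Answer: $-2356$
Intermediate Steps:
$A{\left(t \right)} = 5 + t$ ($A{\left(t \right)} = 5 + \left(t + 0\right) = 5 + t$)
$w{\left(y,l \right)} = -2 + y - l$ ($w{\left(y,l \right)} = 2 - \left(\left(5 + \left(l - 1\right)\right) - y\right) = 2 - \left(\left(5 + \left(-1 + l\right)\right) - y\right) = 2 - \left(\left(4 + l\right) - y\right) = 2 - \left(4 + l - y\right) = -2 + y - l$)
$- 76 w{\left(13,-20 \right)} = - 76 \left(-2 + 13 - -20\right) = - 76 \left(-2 + 13 + 20\right) = \left(-76\right) 31 = -2356$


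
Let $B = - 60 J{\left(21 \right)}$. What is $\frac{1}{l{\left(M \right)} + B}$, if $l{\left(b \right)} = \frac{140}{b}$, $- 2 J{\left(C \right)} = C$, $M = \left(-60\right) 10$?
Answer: $\frac{30}{18893} \approx 0.0015879$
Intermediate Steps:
$M = -600$
$J{\left(C \right)} = - \frac{C}{2}$
$B = 630$ ($B = - 60 \left(\left(- \frac{1}{2}\right) 21\right) = \left(-60\right) \left(- \frac{21}{2}\right) = 630$)
$\frac{1}{l{\left(M \right)} + B} = \frac{1}{\frac{140}{-600} + 630} = \frac{1}{140 \left(- \frac{1}{600}\right) + 630} = \frac{1}{- \frac{7}{30} + 630} = \frac{1}{\frac{18893}{30}} = \frac{30}{18893}$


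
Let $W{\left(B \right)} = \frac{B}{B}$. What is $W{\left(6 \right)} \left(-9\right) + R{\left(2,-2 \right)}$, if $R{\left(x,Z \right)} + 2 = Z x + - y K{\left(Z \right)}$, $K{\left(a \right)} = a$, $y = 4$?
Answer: $-7$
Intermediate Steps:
$W{\left(B \right)} = 1$
$R{\left(x,Z \right)} = -2 - 4 Z + Z x$ ($R{\left(x,Z \right)} = -2 + \left(Z x + \left(-1\right) 4 Z\right) = -2 + \left(Z x - 4 Z\right) = -2 + \left(- 4 Z + Z x\right) = -2 - 4 Z + Z x$)
$W{\left(6 \right)} \left(-9\right) + R{\left(2,-2 \right)} = 1 \left(-9\right) - -2 = -9 - -2 = -9 + 2 = -7$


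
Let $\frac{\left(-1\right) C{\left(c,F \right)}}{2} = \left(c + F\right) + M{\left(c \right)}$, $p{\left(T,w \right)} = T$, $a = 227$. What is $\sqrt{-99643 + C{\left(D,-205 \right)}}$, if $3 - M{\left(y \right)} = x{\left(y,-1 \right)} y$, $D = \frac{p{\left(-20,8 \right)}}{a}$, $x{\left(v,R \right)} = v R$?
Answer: $\frac{i \sqrt{5113678151}}{227} \approx 315.02 i$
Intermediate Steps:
$x{\left(v,R \right)} = R v$
$D = - \frac{20}{227} \approx -0.088106$
$M{\left(y \right)} = 3 + y^{2}$ ($M{\left(y \right)} = 3 - - y y = 3 - - y^{2} = 3 + y^{2}$)
$C{\left(c,F \right)} = -6 - 2 F - 2 c - 2 c^{2}$ ($C{\left(c,F \right)} = - 2 \left(\left(c + F\right) + \left(3 + c^{2}\right)\right) = - 2 \left(\left(F + c\right) + \left(3 + c^{2}\right)\right) = - 2 \left(3 + F + c + c^{2}\right) = -6 - 2 F - 2 c - 2 c^{2}$)
$\sqrt{-99643 + C{\left(D,-205 \right)}} = \sqrt{-99643 - \left(- \frac{91748}{227} + \frac{800}{51529}\right)} = \sqrt{-99643 + \left(-6 + 410 + \frac{40}{227} - \frac{800}{51529}\right)} = \sqrt{-99643 + \frac{20825996}{51529}} = \sqrt{- \frac{5113678151}{51529}} = \frac{i \sqrt{5113678151}}{227}$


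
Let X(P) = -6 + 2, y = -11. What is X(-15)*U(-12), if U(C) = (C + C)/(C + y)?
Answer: -96/23 ≈ -4.1739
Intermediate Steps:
X(P) = -4
U(C) = 2*C/(-11 + C) (U(C) = (C + C)/(C - 11) = (2*C)/(-11 + C) = 2*C/(-11 + C))
X(-15)*U(-12) = -8*(-12)/(-11 - 12) = -8*(-12)/(-23) = -8*(-12)*(-1)/23 = -4*24/23 = -96/23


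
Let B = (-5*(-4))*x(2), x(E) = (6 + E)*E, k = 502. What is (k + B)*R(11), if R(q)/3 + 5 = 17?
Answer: 29592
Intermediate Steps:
R(q) = 36 (R(q) = -15 + 3*17 = -15 + 51 = 36)
x(E) = E*(6 + E)
B = 320 (B = (-5*(-4))*(2*(6 + 2)) = 20*(2*8) = 20*16 = 320)
(k + B)*R(11) = (502 + 320)*36 = 822*36 = 29592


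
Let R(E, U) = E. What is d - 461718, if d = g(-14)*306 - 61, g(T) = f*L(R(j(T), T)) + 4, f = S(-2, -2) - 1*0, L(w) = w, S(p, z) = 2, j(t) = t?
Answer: -469123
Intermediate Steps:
f = 2 (f = 2 - 1*0 = 2 + 0 = 2)
g(T) = 4 + 2*T (g(T) = 2*T + 4 = 4 + 2*T)
d = -7405 (d = (4 + 2*(-14))*306 - 61 = (4 - 28)*306 - 61 = -24*306 - 61 = -7344 - 61 = -7405)
d - 461718 = -7405 - 461718 = -469123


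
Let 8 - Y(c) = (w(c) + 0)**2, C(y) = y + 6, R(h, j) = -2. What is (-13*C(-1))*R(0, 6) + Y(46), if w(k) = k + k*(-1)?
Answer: 138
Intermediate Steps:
w(k) = 0 (w(k) = k - k = 0)
C(y) = 6 + y
Y(c) = 8 (Y(c) = 8 - (0 + 0)**2 = 8 - 1*0**2 = 8 - 1*0 = 8 + 0 = 8)
(-13*C(-1))*R(0, 6) + Y(46) = -13*(6 - 1)*(-2) + 8 = -13*5*(-2) + 8 = -65*(-2) + 8 = 130 + 8 = 138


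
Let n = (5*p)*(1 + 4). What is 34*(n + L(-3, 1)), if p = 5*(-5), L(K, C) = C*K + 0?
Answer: -21352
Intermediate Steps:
L(K, C) = C*K
p = -25
n = -625 (n = (5*(-25))*(1 + 4) = -125*5 = -625)
34*(n + L(-3, 1)) = 34*(-625 + 1*(-3)) = 34*(-625 - 3) = 34*(-628) = -21352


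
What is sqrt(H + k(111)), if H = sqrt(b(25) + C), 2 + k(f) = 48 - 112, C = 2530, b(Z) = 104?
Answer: sqrt(-66 + sqrt(2634)) ≈ 3.8311*I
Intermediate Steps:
k(f) = -66 (k(f) = -2 + (48 - 112) = -2 - 64 = -66)
H = sqrt(2634) (H = sqrt(104 + 2530) = sqrt(2634) ≈ 51.323)
sqrt(H + k(111)) = sqrt(sqrt(2634) - 66) = sqrt(-66 + sqrt(2634))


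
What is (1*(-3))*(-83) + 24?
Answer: 273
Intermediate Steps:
(1*(-3))*(-83) + 24 = -3*(-83) + 24 = 249 + 24 = 273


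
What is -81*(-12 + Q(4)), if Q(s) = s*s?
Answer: -324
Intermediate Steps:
Q(s) = s²
-81*(-12 + Q(4)) = -81*(-12 + 4²) = -81*(-12 + 16) = -81*4 = -324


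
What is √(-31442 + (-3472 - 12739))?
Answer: I*√47653 ≈ 218.3*I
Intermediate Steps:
√(-31442 + (-3472 - 12739)) = √(-31442 - 16211) = √(-47653) = I*√47653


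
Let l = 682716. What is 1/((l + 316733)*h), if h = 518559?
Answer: 1/518273273991 ≈ 1.9295e-12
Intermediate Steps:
1/((l + 316733)*h) = 1/((682716 + 316733)*518559) = (1/518559)/999449 = (1/999449)*(1/518559) = 1/518273273991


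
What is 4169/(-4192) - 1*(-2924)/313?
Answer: 10952511/1312096 ≈ 8.3473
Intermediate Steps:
4169/(-4192) - 1*(-2924)/313 = 4169*(-1/4192) + 2924*(1/313) = -4169/4192 + 2924/313 = 10952511/1312096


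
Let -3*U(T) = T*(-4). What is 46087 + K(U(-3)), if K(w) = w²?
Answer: 46103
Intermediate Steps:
U(T) = 4*T/3 (U(T) = -T*(-4)/3 = -(-4)*T/3 = 4*T/3)
46087 + K(U(-3)) = 46087 + ((4/3)*(-3))² = 46087 + (-4)² = 46087 + 16 = 46103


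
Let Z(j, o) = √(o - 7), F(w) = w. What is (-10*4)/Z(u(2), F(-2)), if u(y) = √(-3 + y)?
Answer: 40*I/3 ≈ 13.333*I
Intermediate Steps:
Z(j, o) = √(-7 + o)
(-10*4)/Z(u(2), F(-2)) = (-10*4)/(√(-7 - 2)) = -40/√(-9) = -40/(3*I) = -I/3*(-40) = 40*I/3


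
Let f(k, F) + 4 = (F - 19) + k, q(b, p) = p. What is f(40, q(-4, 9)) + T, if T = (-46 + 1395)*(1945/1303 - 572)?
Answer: -1002773601/1303 ≈ -7.6959e+5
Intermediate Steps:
T = -1002807479/1303 (T = 1349*(1945*(1/1303) - 572) = 1349*(1945/1303 - 572) = 1349*(-743371/1303) = -1002807479/1303 ≈ -7.6961e+5)
f(k, F) = -23 + F + k (f(k, F) = -4 + ((F - 19) + k) = -4 + ((-19 + F) + k) = -4 + (-19 + F + k) = -23 + F + k)
f(40, q(-4, 9)) + T = (-23 + 9 + 40) - 1002807479/1303 = 26 - 1002807479/1303 = -1002773601/1303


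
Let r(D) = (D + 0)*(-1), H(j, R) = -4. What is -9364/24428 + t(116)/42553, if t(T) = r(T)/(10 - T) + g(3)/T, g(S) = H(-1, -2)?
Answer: -153100724398/399421989827 ≈ -0.38331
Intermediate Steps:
r(D) = -D (r(D) = D*(-1) = -D)
g(S) = -4
t(T) = -4/T - T/(10 - T) (t(T) = (-T)/(10 - T) - 4/T = -T/(10 - T) - 4/T = -4/T - T/(10 - T))
-9364/24428 + t(116)/42553 = -9364/24428 + ((40 + 116**2 - 4*116)/(116*(-10 + 116)))/42553 = -9364*1/24428 + ((1/116)*(40 + 13456 - 464)/106)*(1/42553) = -2341/6107 + ((1/116)*(1/106)*13032)*(1/42553) = -2341/6107 + (1629/1537)*(1/42553) = -2341/6107 + 1629/65403961 = -153100724398/399421989827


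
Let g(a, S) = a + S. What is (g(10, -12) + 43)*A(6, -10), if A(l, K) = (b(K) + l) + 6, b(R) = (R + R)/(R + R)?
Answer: 533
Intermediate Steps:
b(R) = 1 (b(R) = (2*R)/((2*R)) = (2*R)*(1/(2*R)) = 1)
g(a, S) = S + a
A(l, K) = 7 + l (A(l, K) = (1 + l) + 6 = 7 + l)
(g(10, -12) + 43)*A(6, -10) = ((-12 + 10) + 43)*(7 + 6) = (-2 + 43)*13 = 41*13 = 533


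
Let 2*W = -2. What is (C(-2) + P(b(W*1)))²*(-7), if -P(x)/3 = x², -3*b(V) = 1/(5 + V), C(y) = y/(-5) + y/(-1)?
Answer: -2282287/57600 ≈ -39.623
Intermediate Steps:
W = -1 (W = (½)*(-2) = -1)
C(y) = -6*y/5 (C(y) = y*(-⅕) + y*(-1) = -y/5 - y = -6*y/5)
b(V) = -1/(3*(5 + V))
P(x) = -3*x²
(C(-2) + P(b(W*1)))²*(-7) = (-6/5*(-2) - 3/(15 + 3*(-1*1))²)²*(-7) = (12/5 - 3/(15 + 3*(-1))²)²*(-7) = (12/5 - 3/(15 - 3)²)²*(-7) = (12/5 - 3*(-1/12)²)²*(-7) = (12/5 - 3*1/144)²*(-7) = (12/5 - 1/48)²*(-7) = (571/240)²*(-7) = (326041/57600)*(-7) = -2282287/57600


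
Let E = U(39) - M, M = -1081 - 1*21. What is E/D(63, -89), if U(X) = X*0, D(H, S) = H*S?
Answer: -1102/5607 ≈ -0.19654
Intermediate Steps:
M = -1102 (M = -1081 - 21 = -1102)
U(X) = 0
E = 1102 (E = 0 - 1*(-1102) = 0 + 1102 = 1102)
E/D(63, -89) = 1102/((63*(-89))) = 1102/(-5607) = 1102*(-1/5607) = -1102/5607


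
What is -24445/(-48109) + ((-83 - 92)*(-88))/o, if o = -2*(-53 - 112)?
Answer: 6808595/144327 ≈ 47.175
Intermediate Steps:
o = 330 (o = -2*(-165) = 330)
-24445/(-48109) + ((-83 - 92)*(-88))/o = -24445/(-48109) + ((-83 - 92)*(-88))/330 = -24445*(-1/48109) - 175*(-88)*(1/330) = 24445/48109 + 15400*(1/330) = 24445/48109 + 140/3 = 6808595/144327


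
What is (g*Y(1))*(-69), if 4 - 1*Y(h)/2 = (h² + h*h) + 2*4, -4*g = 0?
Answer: 0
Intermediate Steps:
g = 0 (g = -¼*0 = 0)
Y(h) = -8 - 4*h² (Y(h) = 8 - 2*((h² + h*h) + 2*4) = 8 - 2*((h² + h²) + 8) = 8 - 2*(2*h² + 8) = 8 - 2*(8 + 2*h²) = 8 + (-16 - 4*h²) = -8 - 4*h²)
(g*Y(1))*(-69) = (0*(-8 - 4*1²))*(-69) = (0*(-8 - 4*1))*(-69) = (0*(-8 - 4))*(-69) = (0*(-12))*(-69) = 0*(-69) = 0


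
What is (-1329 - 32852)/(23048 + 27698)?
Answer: -34181/50746 ≈ -0.67357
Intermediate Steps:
(-1329 - 32852)/(23048 + 27698) = -34181/50746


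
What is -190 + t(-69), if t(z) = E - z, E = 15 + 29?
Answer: -77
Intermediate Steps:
E = 44
t(z) = 44 - z
-190 + t(-69) = -190 + (44 - 1*(-69)) = -190 + (44 + 69) = -190 + 113 = -77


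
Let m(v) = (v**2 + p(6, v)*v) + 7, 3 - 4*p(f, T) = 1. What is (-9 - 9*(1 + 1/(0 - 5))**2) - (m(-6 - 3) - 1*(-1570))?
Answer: -83413/50 ≈ -1668.3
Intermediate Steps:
p(f, T) = 1/2 (p(f, T) = 3/4 - 1/4*1 = 3/4 - 1/4 = 1/2)
m(v) = 7 + v**2 + v/2 (m(v) = (v**2 + v/2) + 7 = 7 + v**2 + v/2)
(-9 - 9*(1 + 1/(0 - 5))**2) - (m(-6 - 3) - 1*(-1570)) = (-9 - 9*(1 + 1/(0 - 5))**2) - ((7 + (-6 - 3)**2 + (-6 - 3)/2) - 1*(-1570)) = (-9 - 9*(1 + 1/(-5))**2) - ((7 + (-9)**2 + (1/2)*(-9)) + 1570) = (-9 - 9*(1 - 1/5)**2) - ((7 + 81 - 9/2) + 1570) = (-9 - 9*(4/5)**2) - (167/2 + 1570) = (-9 - 9*16/25) - 1*3307/2 = (-9 - 144/25) - 3307/2 = -369/25 - 3307/2 = -83413/50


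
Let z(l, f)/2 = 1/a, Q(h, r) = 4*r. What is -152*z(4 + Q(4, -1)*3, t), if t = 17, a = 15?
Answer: -304/15 ≈ -20.267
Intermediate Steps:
z(l, f) = 2/15
-152*z(4 + Q(4, -1)*3, t) = -152*2/15 = -304/15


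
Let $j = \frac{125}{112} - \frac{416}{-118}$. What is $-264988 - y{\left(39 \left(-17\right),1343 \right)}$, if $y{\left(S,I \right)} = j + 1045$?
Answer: $- \frac{1757976735}{6608} \approx -2.6604 \cdot 10^{5}$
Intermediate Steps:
$j = \frac{30671}{6608}$ ($j = 125 \cdot \frac{1}{112} - - \frac{208}{59} = \frac{125}{112} + \frac{208}{59} = \frac{30671}{6608} \approx 4.6415$)
$y{\left(S,I \right)} = \frac{6936031}{6608}$ ($y{\left(S,I \right)} = \frac{30671}{6608} + 1045 = \frac{6936031}{6608}$)
$-264988 - y{\left(39 \left(-17\right),1343 \right)} = -264988 - \frac{6936031}{6608} = - \frac{1757976735}{6608}$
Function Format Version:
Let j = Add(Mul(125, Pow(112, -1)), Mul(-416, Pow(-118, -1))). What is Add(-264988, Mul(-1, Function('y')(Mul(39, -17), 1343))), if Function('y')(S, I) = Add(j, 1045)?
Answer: Rational(-1757976735, 6608) ≈ -2.6604e+5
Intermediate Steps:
j = Rational(30671, 6608) (j = Add(Mul(125, Rational(1, 112)), Mul(-416, Rational(-1, 118))) = Add(Rational(125, 112), Rational(208, 59)) = Rational(30671, 6608) ≈ 4.6415)
Function('y')(S, I) = Rational(6936031, 6608) (Function('y')(S, I) = Add(Rational(30671, 6608), 1045) = Rational(6936031, 6608))
Add(-264988, Mul(-1, Function('y')(Mul(39, -17), 1343))) = Add(-264988, Mul(-1, Rational(6936031, 6608))) = Add(-264988, Rational(-6936031, 6608)) = Rational(-1757976735, 6608)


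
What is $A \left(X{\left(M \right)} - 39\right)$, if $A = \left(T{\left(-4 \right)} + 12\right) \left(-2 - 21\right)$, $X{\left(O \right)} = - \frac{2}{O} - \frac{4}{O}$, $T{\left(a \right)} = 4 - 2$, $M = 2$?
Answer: $13524$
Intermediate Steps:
$T{\left(a \right)} = 2$ ($T{\left(a \right)} = 4 - 2 = 2$)
$X{\left(O \right)} = - \frac{6}{O}$
$A = -322$ ($A = \left(2 + 12\right) \left(-2 - 21\right) = 14 \left(-23\right) = -322$)
$A \left(X{\left(M \right)} - 39\right) = - 322 \left(- \frac{6}{2} - 39\right) = - 322 \left(\left(-6\right) \frac{1}{2} - 39\right) = - 322 \left(-3 - 39\right) = \left(-322\right) \left(-42\right) = 13524$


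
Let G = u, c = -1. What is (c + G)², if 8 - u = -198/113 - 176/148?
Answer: 1727649225/17480761 ≈ 98.831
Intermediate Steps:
u = 45746/4181 (u = 8 - (-198/113 - 176/148) = 8 - (-198*1/113 - 176*1/148) = 8 - (-198/113 - 44/37) = 8 - 1*(-12298/4181) = 8 + 12298/4181 = 45746/4181 ≈ 10.941)
G = 45746/4181 ≈ 10.941
(c + G)² = (-1 + 45746/4181)² = (41565/4181)² = 1727649225/17480761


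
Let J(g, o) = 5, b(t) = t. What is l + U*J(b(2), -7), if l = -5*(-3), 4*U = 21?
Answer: 165/4 ≈ 41.250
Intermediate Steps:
U = 21/4 (U = (¼)*21 = 21/4 ≈ 5.2500)
l = 15
l + U*J(b(2), -7) = 15 + (21/4)*5 = 15 + 105/4 = 165/4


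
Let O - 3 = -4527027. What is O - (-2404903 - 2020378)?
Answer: -101743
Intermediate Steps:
O = -4527024 (O = 3 - 4527027 = -4527024)
O - (-2404903 - 2020378) = -4527024 - (-2404903 - 2020378) = -4527024 - 1*(-4425281) = -4527024 + 4425281 = -101743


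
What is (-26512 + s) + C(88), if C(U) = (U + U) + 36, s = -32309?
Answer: -58609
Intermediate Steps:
C(U) = 36 + 2*U (C(U) = 2*U + 36 = 36 + 2*U)
(-26512 + s) + C(88) = (-26512 - 32309) + (36 + 2*88) = -58821 + (36 + 176) = -58821 + 212 = -58609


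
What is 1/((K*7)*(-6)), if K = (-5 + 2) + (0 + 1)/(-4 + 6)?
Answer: 1/105 ≈ 0.0095238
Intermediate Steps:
K = -5/2 (K = -3 + 1/2 = -5/2 ≈ -2.5000)
1/((K*7)*(-6)) = 1/(-5/2*7*(-6)) = 1/(-35/2*(-6)) = 1/105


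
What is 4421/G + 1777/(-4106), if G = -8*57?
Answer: -9481469/936168 ≈ -10.128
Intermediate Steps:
G = -456
4421/G + 1777/(-4106) = 4421/(-456) + 1777/(-4106) = 4421*(-1/456) + 1777*(-1/4106) = -4421/456 - 1777/4106 = -9481469/936168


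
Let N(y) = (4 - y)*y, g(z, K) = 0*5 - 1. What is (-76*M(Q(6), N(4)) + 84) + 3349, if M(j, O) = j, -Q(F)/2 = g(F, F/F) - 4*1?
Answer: 2673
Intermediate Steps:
g(z, K) = -1 (g(z, K) = 0 - 1 = -1)
Q(F) = 10 (Q(F) = -2*(-1 - 4*1) = -2*(-1 - 4) = -2*(-5) = 10)
N(y) = y*(4 - y)
(-76*M(Q(6), N(4)) + 84) + 3349 = (-76*10 + 84) + 3349 = (-760 + 84) + 3349 = -676 + 3349 = 2673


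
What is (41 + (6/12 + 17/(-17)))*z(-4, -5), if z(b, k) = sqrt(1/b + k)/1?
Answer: 81*I*sqrt(21)/4 ≈ 92.797*I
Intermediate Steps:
z(b, k) = sqrt(k + 1/b) (z(b, k) = sqrt(k + 1/b)*1 = sqrt(k + 1/b))
(41 + (6/12 + 17/(-17)))*z(-4, -5) = (41 + (6/12 + 17/(-17)))*sqrt(-5 + 1/(-4)) = (41 + (6*(1/12) + 17*(-1/17)))*sqrt(-5 - 1/4) = (41 + (1/2 - 1))*sqrt(-21/4) = (41 - 1/2)*(I*sqrt(21)/2) = 81*(I*sqrt(21)/2)/2 = 81*I*sqrt(21)/4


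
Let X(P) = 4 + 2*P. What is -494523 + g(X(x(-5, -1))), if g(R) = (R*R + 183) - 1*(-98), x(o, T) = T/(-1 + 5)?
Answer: -1976919/4 ≈ -4.9423e+5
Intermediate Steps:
x(o, T) = T/4
g(R) = 281 + R**2 (g(R) = (R**2 + 183) + 98 = (183 + R**2) + 98 = 281 + R**2)
-494523 + g(X(x(-5, -1))) = -494523 + (281 + (4 + 2*((1/4)*(-1)))**2) = -494523 + (281 + (4 + 2*(-1/4))**2) = -494523 + (281 + (4 - 1/2)**2) = -494523 + (281 + (7/2)**2) = -494523 + (281 + 49/4) = -494523 + 1173/4 = -1976919/4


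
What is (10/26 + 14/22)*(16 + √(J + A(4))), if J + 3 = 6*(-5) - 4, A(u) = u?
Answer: 2336/143 + 146*I*√33/143 ≈ 16.336 + 5.8651*I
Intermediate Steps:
J = -37 (J = -3 + (6*(-5) - 4) = -3 + (-30 - 4) = -3 - 34 = -37)
(10/26 + 14/22)*(16 + √(J + A(4))) = (10/26 + 14/22)*(16 + √(-37 + 4)) = (10*(1/26) + 14*(1/22))*(16 + √(-33)) = (5/13 + 7/11)*(16 + I*√33) = 146*(16 + I*√33)/143 = 2336/143 + 146*I*√33/143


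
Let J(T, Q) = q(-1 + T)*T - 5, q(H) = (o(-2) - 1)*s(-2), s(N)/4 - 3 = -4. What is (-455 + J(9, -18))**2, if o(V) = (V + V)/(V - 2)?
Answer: 211600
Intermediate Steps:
s(N) = -4 (s(N) = 12 + 4*(-4) = 12 - 16 = -4)
o(V) = 2*V/(-2 + V) (o(V) = (2*V)/(-2 + V) = 2*V/(-2 + V))
q(H) = 0 (q(H) = (2*(-2)/(-2 - 2) - 1)*(-4) = (2*(-2)/(-4) - 1)*(-4) = (2*(-2)*(-1/4) - 1)*(-4) = (1 - 1)*(-4) = 0*(-4) = 0)
J(T, Q) = -5 (J(T, Q) = 0*T - 5 = 0 - 5 = -5)
(-455 + J(9, -18))**2 = (-455 - 5)**2 = (-460)**2 = 211600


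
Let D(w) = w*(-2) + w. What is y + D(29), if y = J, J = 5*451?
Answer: 2226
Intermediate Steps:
J = 2255
D(w) = -w (D(w) = -2*w + w = -w)
y = 2255
y + D(29) = 2255 - 1*29 = 2255 - 29 = 2226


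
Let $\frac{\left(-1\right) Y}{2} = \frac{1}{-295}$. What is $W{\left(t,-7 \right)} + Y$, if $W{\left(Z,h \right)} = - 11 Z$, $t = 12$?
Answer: $- \frac{38938}{295} \approx -131.99$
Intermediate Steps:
$Y = \frac{2}{295}$ ($Y = - \frac{2}{-295} = \left(-2\right) \left(- \frac{1}{295}\right) = \frac{2}{295} \approx 0.0067797$)
$W{\left(t,-7 \right)} + Y = \left(-11\right) 12 + \frac{2}{295} = -132 + \frac{2}{295} = - \frac{38938}{295}$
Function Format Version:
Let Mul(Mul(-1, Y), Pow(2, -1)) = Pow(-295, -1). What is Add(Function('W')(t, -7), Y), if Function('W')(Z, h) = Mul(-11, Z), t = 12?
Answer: Rational(-38938, 295) ≈ -131.99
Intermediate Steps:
Y = Rational(2, 295) (Y = Mul(-2, Pow(-295, -1)) = Mul(-2, Rational(-1, 295)) = Rational(2, 295) ≈ 0.0067797)
Add(Function('W')(t, -7), Y) = Add(Mul(-11, 12), Rational(2, 295)) = Add(-132, Rational(2, 295)) = Rational(-38938, 295)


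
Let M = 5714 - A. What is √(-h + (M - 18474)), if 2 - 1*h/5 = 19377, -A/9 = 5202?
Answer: √130933 ≈ 361.85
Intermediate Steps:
A = -46818 (A = -9*5202 = -46818)
h = -96875 (h = 10 - 5*19377 = 10 - 96885 = -96875)
M = 52532 (M = 5714 - 1*(-46818) = 5714 + 46818 = 52532)
√(-h + (M - 18474)) = √(-1*(-96875) + (52532 - 18474)) = √(96875 + 34058) = √130933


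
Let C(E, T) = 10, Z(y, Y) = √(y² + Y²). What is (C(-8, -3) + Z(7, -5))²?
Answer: (10 + √74)² ≈ 346.05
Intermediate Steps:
Z(y, Y) = √(Y² + y²)
(C(-8, -3) + Z(7, -5))² = (10 + √((-5)² + 7²))² = (10 + √(25 + 49))² = (10 + √74)²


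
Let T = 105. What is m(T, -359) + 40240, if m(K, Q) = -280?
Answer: 39960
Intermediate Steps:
m(T, -359) + 40240 = -280 + 40240 = 39960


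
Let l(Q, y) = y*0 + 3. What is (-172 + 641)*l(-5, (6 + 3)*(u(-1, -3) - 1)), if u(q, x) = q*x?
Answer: 1407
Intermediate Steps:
l(Q, y) = 3 (l(Q, y) = 0 + 3 = 3)
(-172 + 641)*l(-5, (6 + 3)*(u(-1, -3) - 1)) = (-172 + 641)*3 = 469*3 = 1407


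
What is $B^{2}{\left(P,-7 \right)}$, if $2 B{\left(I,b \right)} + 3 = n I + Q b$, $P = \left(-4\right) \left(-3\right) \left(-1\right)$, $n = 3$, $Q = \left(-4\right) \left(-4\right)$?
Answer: $\frac{22801}{4} \approx 5700.3$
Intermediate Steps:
$Q = 16$
$P = -12$ ($P = 12 \left(-1\right) = -12$)
$B{\left(I,b \right)} = - \frac{3}{2} + 8 b + \frac{3 I}{2}$ ($B{\left(I,b \right)} = - \frac{3}{2} + \frac{3 I + 16 b}{2} = - \frac{3}{2} + \left(8 b + \frac{3 I}{2}\right) = - \frac{3}{2} + 8 b + \frac{3 I}{2}$)
$B^{2}{\left(P,-7 \right)} = \left(- \frac{3}{2} + 8 \left(-7\right) + \frac{3}{2} \left(-12\right)\right)^{2} = \left(- \frac{3}{2} - 56 - 18\right)^{2} = \left(- \frac{151}{2}\right)^{2} = \frac{22801}{4}$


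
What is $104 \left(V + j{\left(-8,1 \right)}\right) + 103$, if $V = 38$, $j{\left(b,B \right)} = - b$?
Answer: $4887$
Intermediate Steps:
$104 \left(V + j{\left(-8,1 \right)}\right) + 103 = 104 \left(38 - -8\right) + 103 = 104 \left(38 + 8\right) + 103 = 104 \cdot 46 + 103 = 4784 + 103 = 4887$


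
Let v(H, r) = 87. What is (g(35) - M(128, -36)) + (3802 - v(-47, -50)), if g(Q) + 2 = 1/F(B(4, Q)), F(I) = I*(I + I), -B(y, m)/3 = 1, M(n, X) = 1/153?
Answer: 378731/102 ≈ 3713.0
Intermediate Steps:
M(n, X) = 1/153
B(y, m) = -3 (B(y, m) = -3*1 = -3)
F(I) = 2*I² (F(I) = I*(2*I) = 2*I²)
g(Q) = -35/18 (g(Q) = -2 + 1/(2*(-3)²) = -2 + 1/(2*9) = -2 + 1/18 = -35/18)
(g(35) - M(128, -36)) + (3802 - v(-47, -50)) = (-35/18 - 1*1/153) + (3802 - 1*87) = (-35/18 - 1/153) + (3802 - 87) = -199/102 + 3715 = 378731/102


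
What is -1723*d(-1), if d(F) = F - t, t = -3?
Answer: -3446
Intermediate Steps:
d(F) = 3 + F (d(F) = F - 1*(-3) = F + 3 = 3 + F)
-1723*d(-1) = -1723*(3 - 1) = -1723*2 = -3446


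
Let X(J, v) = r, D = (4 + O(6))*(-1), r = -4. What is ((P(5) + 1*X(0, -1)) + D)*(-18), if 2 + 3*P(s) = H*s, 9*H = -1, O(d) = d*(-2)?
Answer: -170/3 ≈ -56.667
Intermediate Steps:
O(d) = -2*d
H = -⅑ (H = (⅑)*(-1) = -⅑ ≈ -0.11111)
D = 8 (D = (4 - 2*6)*(-1) = (4 - 12)*(-1) = -8*(-1) = 8)
X(J, v) = -4
P(s) = -⅔ - s/27 (P(s) = -⅔ + (-s/9)/3 = -⅔ - s/27)
((P(5) + 1*X(0, -1)) + D)*(-18) = (((-⅔ - 1/27*5) + 1*(-4)) + 8)*(-18) = (((-⅔ - 5/27) - 4) + 8)*(-18) = ((-23/27 - 4) + 8)*(-18) = (-131/27 + 8)*(-18) = (85/27)*(-18) = -170/3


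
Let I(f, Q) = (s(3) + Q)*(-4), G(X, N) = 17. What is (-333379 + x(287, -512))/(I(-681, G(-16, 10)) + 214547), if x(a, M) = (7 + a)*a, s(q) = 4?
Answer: -249001/214463 ≈ -1.1610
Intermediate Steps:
x(a, M) = a*(7 + a)
I(f, Q) = -16 - 4*Q (I(f, Q) = (4 + Q)*(-4) = -16 - 4*Q)
(-333379 + x(287, -512))/(I(-681, G(-16, 10)) + 214547) = (-333379 + 287*(7 + 287))/((-16 - 4*17) + 214547) = (-333379 + 287*294)/((-16 - 68) + 214547) = (-333379 + 84378)/(-84 + 214547) = -249001/214463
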